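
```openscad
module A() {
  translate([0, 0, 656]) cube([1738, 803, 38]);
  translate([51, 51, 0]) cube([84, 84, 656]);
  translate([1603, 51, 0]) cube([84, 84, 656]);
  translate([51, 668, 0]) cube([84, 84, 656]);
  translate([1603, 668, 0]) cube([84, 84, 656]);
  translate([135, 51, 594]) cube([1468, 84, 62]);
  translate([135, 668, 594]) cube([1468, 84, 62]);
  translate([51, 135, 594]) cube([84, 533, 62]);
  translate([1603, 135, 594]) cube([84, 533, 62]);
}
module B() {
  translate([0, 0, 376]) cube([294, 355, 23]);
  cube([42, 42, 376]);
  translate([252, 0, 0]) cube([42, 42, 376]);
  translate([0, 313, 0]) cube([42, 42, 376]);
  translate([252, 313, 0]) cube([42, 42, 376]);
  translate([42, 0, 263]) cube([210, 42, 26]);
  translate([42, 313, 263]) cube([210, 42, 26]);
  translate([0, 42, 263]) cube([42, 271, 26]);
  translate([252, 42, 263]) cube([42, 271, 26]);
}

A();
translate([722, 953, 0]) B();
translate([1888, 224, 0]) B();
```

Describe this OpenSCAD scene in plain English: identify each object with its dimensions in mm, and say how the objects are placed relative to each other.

A is a table with a 1738×803 mm rectangular top, 38 mm thick, top surface at z = 694 mm, supported by four 84×84 mm square legs, each inset 51 mm from the nearest pair of top edges, running from the floor. Four apron rails, 84 mm thick and 62 mm tall, run between adjacent legs with their top edges flush with the underside of the top and their outer faces flush with the legs' outer faces.

B is a four-legged stool. The seat is a 294×355×23 mm slab whose top surface is at z = 399 mm; four square legs, each 42×42 mm in cross-section, run from the floor (z = 0) to the underside of the seat, each flush with a corner of the seat. Four stretchers, 42 mm wide and 26 mm tall, connect adjacent legs with their undersides at z = 263 mm, each running between the inner faces of the legs it joins and aligned with the legs' outer faces on the other axis.

Two stools sit around the table at the +y, +x sides.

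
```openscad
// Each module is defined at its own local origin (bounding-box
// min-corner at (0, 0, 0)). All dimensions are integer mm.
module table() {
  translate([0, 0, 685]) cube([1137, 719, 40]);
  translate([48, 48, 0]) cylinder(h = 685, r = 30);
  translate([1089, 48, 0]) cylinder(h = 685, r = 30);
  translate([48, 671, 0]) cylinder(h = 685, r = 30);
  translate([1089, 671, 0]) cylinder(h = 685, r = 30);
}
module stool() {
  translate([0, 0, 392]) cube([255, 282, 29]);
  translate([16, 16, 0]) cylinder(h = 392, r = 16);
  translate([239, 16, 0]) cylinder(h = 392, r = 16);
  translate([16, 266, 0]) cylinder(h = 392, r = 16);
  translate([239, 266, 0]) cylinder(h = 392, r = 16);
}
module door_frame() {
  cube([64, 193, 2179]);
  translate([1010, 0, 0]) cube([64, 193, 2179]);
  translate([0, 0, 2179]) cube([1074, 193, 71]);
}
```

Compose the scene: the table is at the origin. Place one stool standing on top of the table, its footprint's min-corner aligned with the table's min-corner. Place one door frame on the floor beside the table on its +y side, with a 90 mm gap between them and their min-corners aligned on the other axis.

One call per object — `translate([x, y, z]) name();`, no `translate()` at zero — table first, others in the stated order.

table();
translate([0, 0, 725]) stool();
translate([0, 809, 0]) door_frame();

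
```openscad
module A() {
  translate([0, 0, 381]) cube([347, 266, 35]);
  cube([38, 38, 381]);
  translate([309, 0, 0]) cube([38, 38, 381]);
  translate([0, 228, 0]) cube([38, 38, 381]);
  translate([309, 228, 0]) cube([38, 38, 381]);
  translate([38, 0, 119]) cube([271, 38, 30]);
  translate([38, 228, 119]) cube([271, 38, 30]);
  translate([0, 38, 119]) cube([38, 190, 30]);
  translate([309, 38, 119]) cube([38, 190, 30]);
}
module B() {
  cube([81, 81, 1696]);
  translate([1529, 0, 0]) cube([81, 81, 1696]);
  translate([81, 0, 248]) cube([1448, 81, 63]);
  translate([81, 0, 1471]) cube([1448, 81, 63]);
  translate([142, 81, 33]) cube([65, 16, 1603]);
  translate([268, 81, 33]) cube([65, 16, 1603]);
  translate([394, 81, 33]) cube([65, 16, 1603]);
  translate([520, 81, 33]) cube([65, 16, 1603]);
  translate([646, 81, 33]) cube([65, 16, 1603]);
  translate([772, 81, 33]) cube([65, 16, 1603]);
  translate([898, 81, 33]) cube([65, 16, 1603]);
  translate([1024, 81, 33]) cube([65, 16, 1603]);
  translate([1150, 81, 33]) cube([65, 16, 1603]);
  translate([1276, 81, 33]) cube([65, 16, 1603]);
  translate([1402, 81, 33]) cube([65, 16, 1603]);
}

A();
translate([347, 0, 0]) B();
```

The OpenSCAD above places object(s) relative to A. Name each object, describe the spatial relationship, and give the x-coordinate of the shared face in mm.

A is a stool. B is a fence section. The fence section is against the stool's +x side, with their −y faces flush. The x-coordinate of the shared face is 347 mm.

The stool's +x face and the fence section's −x face are both at x = 347 mm.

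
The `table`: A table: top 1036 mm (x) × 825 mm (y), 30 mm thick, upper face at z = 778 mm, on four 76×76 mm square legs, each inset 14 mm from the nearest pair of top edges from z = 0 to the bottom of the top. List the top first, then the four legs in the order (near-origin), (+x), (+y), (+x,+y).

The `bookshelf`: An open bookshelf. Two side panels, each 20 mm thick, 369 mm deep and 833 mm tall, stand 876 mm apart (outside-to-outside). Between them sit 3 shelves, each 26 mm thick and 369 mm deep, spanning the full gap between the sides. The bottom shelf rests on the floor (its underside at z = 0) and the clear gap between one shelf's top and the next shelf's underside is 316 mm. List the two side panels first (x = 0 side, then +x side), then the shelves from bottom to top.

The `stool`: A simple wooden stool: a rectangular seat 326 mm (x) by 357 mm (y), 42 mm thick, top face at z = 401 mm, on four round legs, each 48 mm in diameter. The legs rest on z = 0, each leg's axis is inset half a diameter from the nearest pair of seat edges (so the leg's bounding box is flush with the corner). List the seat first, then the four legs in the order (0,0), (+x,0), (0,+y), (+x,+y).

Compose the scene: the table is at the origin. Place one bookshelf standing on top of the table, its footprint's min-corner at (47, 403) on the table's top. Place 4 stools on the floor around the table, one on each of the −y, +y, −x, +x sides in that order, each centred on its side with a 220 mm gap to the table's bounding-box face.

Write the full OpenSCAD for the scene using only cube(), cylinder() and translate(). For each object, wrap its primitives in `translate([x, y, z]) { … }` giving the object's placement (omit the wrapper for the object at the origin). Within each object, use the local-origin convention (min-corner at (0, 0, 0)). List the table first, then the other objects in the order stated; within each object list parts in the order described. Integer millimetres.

translate([0, 0, 748]) cube([1036, 825, 30]);
translate([14, 14, 0]) cube([76, 76, 748]);
translate([946, 14, 0]) cube([76, 76, 748]);
translate([14, 735, 0]) cube([76, 76, 748]);
translate([946, 735, 0]) cube([76, 76, 748]);
translate([47, 403, 778]) {
  cube([20, 369, 833]);
  translate([856, 0, 0]) cube([20, 369, 833]);
  translate([20, 0, 0]) cube([836, 369, 26]);
  translate([20, 0, 342]) cube([836, 369, 26]);
  translate([20, 0, 684]) cube([836, 369, 26]);
}
translate([355, -577, 0]) {
  translate([0, 0, 359]) cube([326, 357, 42]);
  translate([24, 24, 0]) cylinder(h = 359, r = 24);
  translate([302, 24, 0]) cylinder(h = 359, r = 24);
  translate([24, 333, 0]) cylinder(h = 359, r = 24);
  translate([302, 333, 0]) cylinder(h = 359, r = 24);
}
translate([355, 1045, 0]) {
  translate([0, 0, 359]) cube([326, 357, 42]);
  translate([24, 24, 0]) cylinder(h = 359, r = 24);
  translate([302, 24, 0]) cylinder(h = 359, r = 24);
  translate([24, 333, 0]) cylinder(h = 359, r = 24);
  translate([302, 333, 0]) cylinder(h = 359, r = 24);
}
translate([-546, 234, 0]) {
  translate([0, 0, 359]) cube([326, 357, 42]);
  translate([24, 24, 0]) cylinder(h = 359, r = 24);
  translate([302, 24, 0]) cylinder(h = 359, r = 24);
  translate([24, 333, 0]) cylinder(h = 359, r = 24);
  translate([302, 333, 0]) cylinder(h = 359, r = 24);
}
translate([1256, 234, 0]) {
  translate([0, 0, 359]) cube([326, 357, 42]);
  translate([24, 24, 0]) cylinder(h = 359, r = 24);
  translate([302, 24, 0]) cylinder(h = 359, r = 24);
  translate([24, 333, 0]) cylinder(h = 359, r = 24);
  translate([302, 333, 0]) cylinder(h = 359, r = 24);
}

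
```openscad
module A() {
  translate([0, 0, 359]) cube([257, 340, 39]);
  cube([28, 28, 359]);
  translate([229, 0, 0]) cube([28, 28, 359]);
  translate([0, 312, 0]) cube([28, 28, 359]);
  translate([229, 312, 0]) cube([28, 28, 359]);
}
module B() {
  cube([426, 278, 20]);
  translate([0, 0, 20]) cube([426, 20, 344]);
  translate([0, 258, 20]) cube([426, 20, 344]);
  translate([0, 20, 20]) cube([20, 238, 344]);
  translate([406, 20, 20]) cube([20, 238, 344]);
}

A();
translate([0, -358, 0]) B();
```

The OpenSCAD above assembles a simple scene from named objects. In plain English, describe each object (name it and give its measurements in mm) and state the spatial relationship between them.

A is a simple wooden stool: a rectangular seat 257 mm (x) by 340 mm (y), 39 mm thick, top face at z = 398 mm, on four square legs, each 28×28 mm in cross-section. The legs rest on z = 0, each flush with a corner of the seat.

B is an open storage box with external size 426×278×364 mm and wall thickness 20 mm (the base is also 20 mm thick). The base covers the whole footprint; the four walls stand on the base, with the y-facing walls full-width and the x-facing walls fitting between their inner faces.

The open box is on the floor beside the stool on its −y side.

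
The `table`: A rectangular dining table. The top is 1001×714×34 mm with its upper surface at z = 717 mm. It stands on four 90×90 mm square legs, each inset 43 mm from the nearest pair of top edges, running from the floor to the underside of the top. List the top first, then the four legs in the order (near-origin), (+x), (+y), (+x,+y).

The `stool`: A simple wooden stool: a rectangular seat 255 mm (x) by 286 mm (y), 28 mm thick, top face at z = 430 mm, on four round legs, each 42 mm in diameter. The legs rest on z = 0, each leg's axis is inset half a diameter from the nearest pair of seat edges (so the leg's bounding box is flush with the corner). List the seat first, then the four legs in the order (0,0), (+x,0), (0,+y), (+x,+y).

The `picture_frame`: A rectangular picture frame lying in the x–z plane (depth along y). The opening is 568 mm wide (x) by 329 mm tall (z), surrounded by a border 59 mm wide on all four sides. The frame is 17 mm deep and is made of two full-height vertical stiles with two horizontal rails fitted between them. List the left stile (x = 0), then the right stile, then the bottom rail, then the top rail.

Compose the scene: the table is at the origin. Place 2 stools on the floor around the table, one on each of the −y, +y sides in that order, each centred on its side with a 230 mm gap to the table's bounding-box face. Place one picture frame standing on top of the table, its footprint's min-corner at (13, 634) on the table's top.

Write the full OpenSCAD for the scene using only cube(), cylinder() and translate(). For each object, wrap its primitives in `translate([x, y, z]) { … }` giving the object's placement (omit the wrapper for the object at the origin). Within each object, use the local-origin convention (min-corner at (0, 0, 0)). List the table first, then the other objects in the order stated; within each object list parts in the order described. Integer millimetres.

translate([0, 0, 683]) cube([1001, 714, 34]);
translate([43, 43, 0]) cube([90, 90, 683]);
translate([868, 43, 0]) cube([90, 90, 683]);
translate([43, 581, 0]) cube([90, 90, 683]);
translate([868, 581, 0]) cube([90, 90, 683]);
translate([373, -516, 0]) {
  translate([0, 0, 402]) cube([255, 286, 28]);
  translate([21, 21, 0]) cylinder(h = 402, r = 21);
  translate([234, 21, 0]) cylinder(h = 402, r = 21);
  translate([21, 265, 0]) cylinder(h = 402, r = 21);
  translate([234, 265, 0]) cylinder(h = 402, r = 21);
}
translate([373, 944, 0]) {
  translate([0, 0, 402]) cube([255, 286, 28]);
  translate([21, 21, 0]) cylinder(h = 402, r = 21);
  translate([234, 21, 0]) cylinder(h = 402, r = 21);
  translate([21, 265, 0]) cylinder(h = 402, r = 21);
  translate([234, 265, 0]) cylinder(h = 402, r = 21);
}
translate([13, 634, 717]) {
  cube([59, 17, 447]);
  translate([627, 0, 0]) cube([59, 17, 447]);
  translate([59, 0, 0]) cube([568, 17, 59]);
  translate([59, 0, 388]) cube([568, 17, 59]);
}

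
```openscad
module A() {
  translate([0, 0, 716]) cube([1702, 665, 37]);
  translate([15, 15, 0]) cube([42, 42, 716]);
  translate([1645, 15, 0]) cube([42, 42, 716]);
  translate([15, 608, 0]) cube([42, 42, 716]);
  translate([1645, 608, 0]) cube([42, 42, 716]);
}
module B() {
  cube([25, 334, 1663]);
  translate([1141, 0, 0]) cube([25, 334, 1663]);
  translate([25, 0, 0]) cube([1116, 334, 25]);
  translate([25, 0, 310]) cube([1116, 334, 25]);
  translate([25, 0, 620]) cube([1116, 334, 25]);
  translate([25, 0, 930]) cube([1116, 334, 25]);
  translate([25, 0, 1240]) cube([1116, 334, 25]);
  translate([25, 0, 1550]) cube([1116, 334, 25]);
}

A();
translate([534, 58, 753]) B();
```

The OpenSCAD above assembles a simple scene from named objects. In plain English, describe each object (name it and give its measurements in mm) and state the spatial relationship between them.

A is a rectangular dining table. The top is 1702×665×37 mm with its upper surface at z = 753 mm. It stands on four 42×42 mm square legs, each inset 15 mm from the nearest pair of top edges, running from the floor to the underside of the top.

B is an open bookshelf. Two side panels, each 25 mm thick, 334 mm deep and 1663 mm tall, stand 1166 mm apart (outside-to-outside). Between them sit 6 shelves, each 25 mm thick and 334 mm deep, spanning the full gap between the sides. The bottom shelf rests on the floor (its underside at z = 0) and the clear gap between one shelf's top and the next shelf's underside is 285 mm.

The bookshelf is on top of the table.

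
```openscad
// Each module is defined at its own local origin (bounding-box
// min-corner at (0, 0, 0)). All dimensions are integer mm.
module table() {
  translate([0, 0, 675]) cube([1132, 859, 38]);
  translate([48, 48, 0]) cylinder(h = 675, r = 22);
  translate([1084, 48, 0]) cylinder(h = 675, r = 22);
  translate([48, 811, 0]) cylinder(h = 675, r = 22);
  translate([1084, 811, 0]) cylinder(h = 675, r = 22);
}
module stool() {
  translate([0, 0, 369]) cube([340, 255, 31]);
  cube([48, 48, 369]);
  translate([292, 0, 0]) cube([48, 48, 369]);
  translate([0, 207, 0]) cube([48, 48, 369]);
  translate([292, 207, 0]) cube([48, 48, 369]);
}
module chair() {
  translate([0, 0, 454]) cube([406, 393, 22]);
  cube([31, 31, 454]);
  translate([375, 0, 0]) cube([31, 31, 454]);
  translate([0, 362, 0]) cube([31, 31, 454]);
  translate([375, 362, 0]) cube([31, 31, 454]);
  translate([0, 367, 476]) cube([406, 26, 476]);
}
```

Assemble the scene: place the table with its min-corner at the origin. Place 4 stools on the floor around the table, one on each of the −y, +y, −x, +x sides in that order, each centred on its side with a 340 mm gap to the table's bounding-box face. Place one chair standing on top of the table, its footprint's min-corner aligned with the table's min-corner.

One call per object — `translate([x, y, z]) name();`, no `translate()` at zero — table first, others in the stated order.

table();
translate([396, -595, 0]) stool();
translate([396, 1199, 0]) stool();
translate([-680, 302, 0]) stool();
translate([1472, 302, 0]) stool();
translate([0, 0, 713]) chair();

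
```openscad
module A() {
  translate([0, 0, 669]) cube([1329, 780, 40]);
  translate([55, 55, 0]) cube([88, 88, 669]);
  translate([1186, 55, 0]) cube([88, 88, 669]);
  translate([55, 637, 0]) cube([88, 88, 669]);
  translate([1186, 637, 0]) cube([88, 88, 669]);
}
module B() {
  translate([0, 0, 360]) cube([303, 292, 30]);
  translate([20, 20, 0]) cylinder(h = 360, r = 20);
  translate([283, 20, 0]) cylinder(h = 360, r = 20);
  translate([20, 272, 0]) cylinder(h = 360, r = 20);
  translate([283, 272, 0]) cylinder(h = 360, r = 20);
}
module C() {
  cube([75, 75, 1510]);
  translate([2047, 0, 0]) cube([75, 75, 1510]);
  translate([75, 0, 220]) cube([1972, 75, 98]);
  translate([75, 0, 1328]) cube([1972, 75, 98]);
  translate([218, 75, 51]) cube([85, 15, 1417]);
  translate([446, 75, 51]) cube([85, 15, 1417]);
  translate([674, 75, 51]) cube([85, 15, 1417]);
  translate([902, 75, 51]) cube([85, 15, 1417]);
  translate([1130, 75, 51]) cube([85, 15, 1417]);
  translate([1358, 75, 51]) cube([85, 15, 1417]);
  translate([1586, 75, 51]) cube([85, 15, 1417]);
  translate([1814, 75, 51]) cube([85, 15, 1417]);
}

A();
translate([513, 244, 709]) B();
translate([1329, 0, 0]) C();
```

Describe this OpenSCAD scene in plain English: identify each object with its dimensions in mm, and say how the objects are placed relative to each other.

A is a table: top 1329 mm (x) × 780 mm (y), 40 mm thick, upper face at z = 709 mm, on four 88×88 mm square legs, each inset 55 mm from the nearest pair of top edges, running from z = 0 to the bottom of the top.

B is a simple wooden stool: a rectangular seat 303 mm (x) by 292 mm (y), 30 mm thick, top face at z = 390 mm, on four round legs, each 40 mm in diameter. The legs rest on z = 0, each leg's axis is inset half a diameter from the nearest pair of seat edges (so the leg's bounding box is flush with the corner).

C is a fence section. Two 75×75 mm posts, 1510 mm tall, stand on the floor with a clear span of 1972 mm between their inner faces. Two horizontal rails of 75×98 mm section span the gap between the posts with their undersides at z = 220 mm and z = 1328 mm, flush with the posts' −y face. 8 pickets, each 85 mm wide, 15 mm thick and 1417 mm tall, are fixed to the +y face of the rails with their bottoms at z = 51 mm, evenly spaced across the span with equal gaps (rounded down to the nearest mm) at the −x end and between each pair — any rounding remainder accumulates at the +x end.

The stool is on top of the table, centred. The fence section is against the table's +x side, with their −y faces flush.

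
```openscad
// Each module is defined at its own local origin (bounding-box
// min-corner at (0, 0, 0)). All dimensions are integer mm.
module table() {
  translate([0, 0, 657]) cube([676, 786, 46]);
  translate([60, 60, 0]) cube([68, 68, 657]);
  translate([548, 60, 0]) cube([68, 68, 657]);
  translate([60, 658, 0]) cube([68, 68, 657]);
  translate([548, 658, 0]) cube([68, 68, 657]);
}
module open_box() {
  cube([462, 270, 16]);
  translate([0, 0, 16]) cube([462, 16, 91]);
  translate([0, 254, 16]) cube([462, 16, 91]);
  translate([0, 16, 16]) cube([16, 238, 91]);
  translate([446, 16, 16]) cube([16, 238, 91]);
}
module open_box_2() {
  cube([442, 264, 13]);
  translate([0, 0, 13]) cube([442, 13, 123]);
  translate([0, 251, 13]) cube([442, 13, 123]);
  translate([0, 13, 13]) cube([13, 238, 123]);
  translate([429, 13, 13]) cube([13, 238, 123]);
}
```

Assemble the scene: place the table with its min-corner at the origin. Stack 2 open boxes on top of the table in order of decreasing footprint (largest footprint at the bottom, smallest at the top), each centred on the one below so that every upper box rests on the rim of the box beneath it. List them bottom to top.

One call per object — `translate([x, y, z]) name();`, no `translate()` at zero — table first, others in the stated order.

table();
translate([107, 258, 703]) open_box();
translate([117, 261, 810]) open_box_2();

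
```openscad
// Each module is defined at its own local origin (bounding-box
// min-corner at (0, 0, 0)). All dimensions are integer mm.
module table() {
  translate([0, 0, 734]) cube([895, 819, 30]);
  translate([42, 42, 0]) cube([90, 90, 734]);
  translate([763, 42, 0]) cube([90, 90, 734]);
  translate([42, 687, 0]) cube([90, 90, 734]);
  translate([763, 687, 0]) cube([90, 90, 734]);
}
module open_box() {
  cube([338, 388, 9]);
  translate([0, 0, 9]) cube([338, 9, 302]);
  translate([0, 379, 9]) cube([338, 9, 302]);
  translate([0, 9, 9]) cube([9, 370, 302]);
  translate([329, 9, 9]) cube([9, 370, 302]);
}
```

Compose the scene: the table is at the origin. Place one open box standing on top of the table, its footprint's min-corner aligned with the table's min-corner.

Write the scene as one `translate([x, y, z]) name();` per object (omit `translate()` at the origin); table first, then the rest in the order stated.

table();
translate([0, 0, 764]) open_box();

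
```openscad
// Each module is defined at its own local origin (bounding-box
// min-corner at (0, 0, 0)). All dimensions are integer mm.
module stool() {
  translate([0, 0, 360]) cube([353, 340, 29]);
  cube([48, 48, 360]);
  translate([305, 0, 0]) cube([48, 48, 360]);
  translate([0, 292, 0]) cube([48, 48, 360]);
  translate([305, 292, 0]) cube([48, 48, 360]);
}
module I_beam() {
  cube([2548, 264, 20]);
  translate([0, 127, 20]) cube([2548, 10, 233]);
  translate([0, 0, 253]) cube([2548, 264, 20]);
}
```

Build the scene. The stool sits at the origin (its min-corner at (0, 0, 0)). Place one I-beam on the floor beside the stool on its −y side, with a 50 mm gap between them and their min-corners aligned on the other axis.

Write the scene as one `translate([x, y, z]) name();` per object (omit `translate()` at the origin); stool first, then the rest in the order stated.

stool();
translate([0, -314, 0]) I_beam();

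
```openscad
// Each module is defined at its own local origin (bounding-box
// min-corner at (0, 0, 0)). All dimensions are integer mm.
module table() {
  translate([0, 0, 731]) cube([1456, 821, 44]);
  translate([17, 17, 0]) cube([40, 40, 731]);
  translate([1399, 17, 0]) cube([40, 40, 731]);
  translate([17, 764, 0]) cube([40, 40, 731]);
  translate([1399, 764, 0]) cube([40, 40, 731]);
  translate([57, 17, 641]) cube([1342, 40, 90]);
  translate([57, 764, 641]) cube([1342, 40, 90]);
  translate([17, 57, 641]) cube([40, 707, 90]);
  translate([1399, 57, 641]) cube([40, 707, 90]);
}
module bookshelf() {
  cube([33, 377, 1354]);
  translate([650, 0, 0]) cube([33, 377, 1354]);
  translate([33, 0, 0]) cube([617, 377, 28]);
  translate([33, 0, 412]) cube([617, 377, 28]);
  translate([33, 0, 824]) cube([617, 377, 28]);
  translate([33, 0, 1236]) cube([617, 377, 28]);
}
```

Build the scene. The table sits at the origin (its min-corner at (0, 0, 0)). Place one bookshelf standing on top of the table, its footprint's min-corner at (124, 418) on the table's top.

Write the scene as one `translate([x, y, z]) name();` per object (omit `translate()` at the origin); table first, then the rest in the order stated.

table();
translate([124, 418, 775]) bookshelf();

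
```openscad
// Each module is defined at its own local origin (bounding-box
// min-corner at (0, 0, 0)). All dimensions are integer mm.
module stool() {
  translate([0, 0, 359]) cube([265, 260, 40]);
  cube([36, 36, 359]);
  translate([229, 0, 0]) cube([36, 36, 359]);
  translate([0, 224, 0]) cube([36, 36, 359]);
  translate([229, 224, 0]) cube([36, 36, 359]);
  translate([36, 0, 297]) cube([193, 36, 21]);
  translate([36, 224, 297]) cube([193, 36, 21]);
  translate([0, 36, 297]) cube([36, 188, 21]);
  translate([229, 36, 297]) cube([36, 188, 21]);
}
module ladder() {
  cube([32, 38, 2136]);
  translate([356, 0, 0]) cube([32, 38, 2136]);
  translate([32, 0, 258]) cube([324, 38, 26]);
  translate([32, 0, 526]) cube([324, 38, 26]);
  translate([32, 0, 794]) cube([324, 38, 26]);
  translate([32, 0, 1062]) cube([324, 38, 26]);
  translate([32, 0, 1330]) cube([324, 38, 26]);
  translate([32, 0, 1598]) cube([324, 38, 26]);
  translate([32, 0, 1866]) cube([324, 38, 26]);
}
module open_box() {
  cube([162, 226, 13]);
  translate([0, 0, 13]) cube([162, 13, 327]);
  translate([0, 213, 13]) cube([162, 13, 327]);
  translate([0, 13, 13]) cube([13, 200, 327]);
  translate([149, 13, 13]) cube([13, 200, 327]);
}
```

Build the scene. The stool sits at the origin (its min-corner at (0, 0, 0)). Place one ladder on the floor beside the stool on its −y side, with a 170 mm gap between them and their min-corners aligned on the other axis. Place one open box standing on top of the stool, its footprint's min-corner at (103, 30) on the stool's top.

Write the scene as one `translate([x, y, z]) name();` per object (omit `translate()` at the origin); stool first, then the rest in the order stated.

stool();
translate([0, -208, 0]) ladder();
translate([103, 30, 399]) open_box();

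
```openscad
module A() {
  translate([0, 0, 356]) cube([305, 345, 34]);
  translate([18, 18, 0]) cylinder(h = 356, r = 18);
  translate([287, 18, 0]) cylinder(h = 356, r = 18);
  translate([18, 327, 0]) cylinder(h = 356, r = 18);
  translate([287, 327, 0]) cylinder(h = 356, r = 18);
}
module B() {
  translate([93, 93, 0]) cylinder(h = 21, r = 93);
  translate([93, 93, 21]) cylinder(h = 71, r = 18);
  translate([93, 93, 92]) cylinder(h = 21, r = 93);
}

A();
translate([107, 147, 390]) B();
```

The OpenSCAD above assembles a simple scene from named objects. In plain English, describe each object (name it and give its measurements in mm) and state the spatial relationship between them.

A is a simple wooden stool: a rectangular seat 305 mm (x) by 345 mm (y), 34 mm thick, top face at z = 390 mm, on four round legs, each 36 mm in diameter. The legs rest on z = 0, each leg's axis is inset half a diameter from the nearest pair of seat edges (so the leg's bounding box is flush with the corner).

B is a spool: two coaxial disc flanges of radius 93 mm and thickness 21 mm, joined by a core cylinder of radius 18 mm and height 71 mm. The lower flange rests on z = 0 and the three cylinders share a vertical axis.

The spool is on top of the stool.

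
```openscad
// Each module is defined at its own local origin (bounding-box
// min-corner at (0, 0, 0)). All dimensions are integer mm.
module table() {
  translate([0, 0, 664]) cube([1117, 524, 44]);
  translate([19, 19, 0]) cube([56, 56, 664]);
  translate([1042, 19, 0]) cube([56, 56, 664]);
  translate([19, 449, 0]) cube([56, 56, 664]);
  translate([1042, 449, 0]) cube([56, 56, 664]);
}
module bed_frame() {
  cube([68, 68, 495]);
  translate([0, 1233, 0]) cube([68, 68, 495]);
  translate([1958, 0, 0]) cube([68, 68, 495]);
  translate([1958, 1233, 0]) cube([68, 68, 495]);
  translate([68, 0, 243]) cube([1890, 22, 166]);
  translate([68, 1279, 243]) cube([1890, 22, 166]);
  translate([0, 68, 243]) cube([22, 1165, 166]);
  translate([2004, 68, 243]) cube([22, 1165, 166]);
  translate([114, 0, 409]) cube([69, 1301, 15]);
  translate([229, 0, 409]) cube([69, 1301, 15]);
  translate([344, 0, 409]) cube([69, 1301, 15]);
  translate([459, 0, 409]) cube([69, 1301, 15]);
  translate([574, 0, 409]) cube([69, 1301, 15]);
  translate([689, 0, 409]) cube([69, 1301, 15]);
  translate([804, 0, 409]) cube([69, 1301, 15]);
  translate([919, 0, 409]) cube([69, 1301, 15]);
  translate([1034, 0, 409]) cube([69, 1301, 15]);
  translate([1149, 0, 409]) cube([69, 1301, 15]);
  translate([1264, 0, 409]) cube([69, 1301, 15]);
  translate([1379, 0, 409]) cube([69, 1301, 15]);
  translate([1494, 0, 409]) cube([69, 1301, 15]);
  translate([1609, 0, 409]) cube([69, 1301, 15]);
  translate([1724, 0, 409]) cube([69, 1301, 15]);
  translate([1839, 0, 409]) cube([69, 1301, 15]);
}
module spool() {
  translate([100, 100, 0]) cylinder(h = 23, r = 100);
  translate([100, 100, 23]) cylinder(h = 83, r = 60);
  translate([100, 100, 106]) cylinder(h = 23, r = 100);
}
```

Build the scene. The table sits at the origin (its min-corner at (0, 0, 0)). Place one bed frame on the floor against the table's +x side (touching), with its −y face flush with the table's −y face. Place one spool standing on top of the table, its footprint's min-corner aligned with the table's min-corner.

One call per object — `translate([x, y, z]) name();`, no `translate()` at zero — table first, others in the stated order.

table();
translate([1117, 0, 0]) bed_frame();
translate([0, 0, 708]) spool();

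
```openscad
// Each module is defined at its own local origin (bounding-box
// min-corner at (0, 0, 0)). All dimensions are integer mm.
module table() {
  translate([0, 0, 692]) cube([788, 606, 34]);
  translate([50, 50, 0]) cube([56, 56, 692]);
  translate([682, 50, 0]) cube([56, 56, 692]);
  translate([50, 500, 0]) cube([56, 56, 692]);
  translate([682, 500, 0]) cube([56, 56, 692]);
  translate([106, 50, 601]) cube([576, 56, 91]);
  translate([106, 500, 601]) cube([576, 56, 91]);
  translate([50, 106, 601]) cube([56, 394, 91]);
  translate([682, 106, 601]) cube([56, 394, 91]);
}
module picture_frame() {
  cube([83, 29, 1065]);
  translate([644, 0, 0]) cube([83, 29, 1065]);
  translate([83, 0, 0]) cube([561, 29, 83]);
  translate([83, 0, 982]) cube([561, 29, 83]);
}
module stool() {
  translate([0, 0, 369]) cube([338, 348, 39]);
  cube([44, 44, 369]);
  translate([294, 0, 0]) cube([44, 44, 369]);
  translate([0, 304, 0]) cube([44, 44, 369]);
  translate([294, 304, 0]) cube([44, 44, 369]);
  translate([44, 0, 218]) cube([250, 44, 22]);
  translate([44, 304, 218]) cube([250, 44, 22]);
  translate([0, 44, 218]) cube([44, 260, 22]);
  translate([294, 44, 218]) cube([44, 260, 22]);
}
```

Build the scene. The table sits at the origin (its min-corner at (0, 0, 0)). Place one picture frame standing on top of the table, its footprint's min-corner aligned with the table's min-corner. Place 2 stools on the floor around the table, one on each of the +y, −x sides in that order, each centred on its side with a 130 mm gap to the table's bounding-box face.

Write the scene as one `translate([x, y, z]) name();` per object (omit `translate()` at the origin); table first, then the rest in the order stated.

table();
translate([0, 0, 726]) picture_frame();
translate([225, 736, 0]) stool();
translate([-468, 129, 0]) stool();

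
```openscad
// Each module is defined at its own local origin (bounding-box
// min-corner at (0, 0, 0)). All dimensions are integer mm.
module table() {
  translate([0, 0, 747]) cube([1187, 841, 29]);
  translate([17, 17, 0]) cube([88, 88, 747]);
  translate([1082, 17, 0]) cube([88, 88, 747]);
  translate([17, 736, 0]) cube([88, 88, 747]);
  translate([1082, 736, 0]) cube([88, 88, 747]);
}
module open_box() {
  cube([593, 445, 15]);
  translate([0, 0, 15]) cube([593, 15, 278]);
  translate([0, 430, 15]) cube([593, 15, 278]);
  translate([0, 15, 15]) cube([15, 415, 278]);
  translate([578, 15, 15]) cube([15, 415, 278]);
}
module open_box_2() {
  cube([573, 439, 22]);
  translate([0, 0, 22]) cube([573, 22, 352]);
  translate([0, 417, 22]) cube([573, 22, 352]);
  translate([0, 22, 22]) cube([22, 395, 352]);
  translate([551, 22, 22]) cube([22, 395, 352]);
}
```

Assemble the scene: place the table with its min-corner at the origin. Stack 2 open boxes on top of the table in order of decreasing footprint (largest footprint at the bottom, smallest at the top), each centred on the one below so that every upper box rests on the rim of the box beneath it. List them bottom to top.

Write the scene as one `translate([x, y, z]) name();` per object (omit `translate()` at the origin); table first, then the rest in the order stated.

table();
translate([297, 198, 776]) open_box();
translate([307, 201, 1069]) open_box_2();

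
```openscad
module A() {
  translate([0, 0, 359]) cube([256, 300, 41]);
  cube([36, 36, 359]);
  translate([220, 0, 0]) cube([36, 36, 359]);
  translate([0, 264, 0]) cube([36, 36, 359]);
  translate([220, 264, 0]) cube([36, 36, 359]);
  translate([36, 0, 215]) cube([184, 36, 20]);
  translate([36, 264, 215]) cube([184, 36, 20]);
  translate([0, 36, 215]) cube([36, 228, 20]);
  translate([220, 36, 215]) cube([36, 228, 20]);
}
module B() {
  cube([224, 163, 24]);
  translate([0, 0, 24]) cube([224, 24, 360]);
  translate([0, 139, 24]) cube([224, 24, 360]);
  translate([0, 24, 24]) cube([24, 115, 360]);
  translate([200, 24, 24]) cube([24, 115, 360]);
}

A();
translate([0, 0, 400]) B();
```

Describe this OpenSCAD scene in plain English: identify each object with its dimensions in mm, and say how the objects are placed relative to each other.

A is a four-legged stool. The seat is a 256×300×41 mm slab whose top surface is at z = 400 mm; four square legs, each 36×36 mm in cross-section, run from the floor (z = 0) to the underside of the seat, each flush with a corner of the seat. Four stretchers, 36 mm wide and 20 mm tall, connect adjacent legs with their undersides at z = 215 mm, each running between the inner faces of the legs it joins and aligned with the legs' outer faces on the other axis.

B is an open storage box with external size 224×163×384 mm and wall thickness 24 mm (the base is also 24 mm thick). The base covers the whole footprint; the four walls stand on the base, with the y-facing walls full-width and the x-facing walls fitting between their inner faces.

The open box is on top of the stool.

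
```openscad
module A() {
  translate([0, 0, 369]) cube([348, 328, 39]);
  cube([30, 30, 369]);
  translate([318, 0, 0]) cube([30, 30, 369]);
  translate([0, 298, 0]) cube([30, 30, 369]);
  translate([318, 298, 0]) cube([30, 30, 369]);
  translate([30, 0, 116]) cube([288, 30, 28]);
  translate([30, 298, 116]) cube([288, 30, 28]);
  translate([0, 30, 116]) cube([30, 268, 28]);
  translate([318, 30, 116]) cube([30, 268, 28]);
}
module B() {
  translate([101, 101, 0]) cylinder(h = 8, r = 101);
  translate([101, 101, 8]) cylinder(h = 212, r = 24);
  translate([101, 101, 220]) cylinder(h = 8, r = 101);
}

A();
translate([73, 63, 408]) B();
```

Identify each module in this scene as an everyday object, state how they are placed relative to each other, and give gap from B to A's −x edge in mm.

The spool's min-x is at 73; the stool's min-x is 0; gap = 73 mm.

A is a stool. B is a spool. The spool is on top of the stool, centred. The gap from the spool to the stool's −x edge is 73 mm.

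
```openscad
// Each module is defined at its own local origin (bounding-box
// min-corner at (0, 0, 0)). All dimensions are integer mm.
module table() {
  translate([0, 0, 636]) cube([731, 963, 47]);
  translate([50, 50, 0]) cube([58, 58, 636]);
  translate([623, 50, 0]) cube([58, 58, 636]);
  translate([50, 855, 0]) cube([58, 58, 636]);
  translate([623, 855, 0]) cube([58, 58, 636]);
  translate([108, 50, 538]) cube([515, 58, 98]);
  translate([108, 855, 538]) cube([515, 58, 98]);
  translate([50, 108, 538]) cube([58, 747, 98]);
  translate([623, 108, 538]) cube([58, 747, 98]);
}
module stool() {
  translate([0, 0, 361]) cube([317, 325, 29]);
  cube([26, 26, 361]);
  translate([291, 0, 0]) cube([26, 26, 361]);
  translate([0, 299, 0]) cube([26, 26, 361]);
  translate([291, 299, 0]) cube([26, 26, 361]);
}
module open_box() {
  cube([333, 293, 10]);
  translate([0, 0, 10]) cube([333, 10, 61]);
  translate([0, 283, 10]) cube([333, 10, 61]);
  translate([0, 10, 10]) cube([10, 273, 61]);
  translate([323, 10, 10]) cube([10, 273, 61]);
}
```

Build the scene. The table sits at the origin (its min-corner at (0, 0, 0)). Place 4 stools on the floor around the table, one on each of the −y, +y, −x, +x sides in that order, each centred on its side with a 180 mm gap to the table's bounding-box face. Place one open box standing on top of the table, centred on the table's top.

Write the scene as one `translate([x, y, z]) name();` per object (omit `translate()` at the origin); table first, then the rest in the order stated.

table();
translate([207, -505, 0]) stool();
translate([207, 1143, 0]) stool();
translate([-497, 319, 0]) stool();
translate([911, 319, 0]) stool();
translate([199, 335, 683]) open_box();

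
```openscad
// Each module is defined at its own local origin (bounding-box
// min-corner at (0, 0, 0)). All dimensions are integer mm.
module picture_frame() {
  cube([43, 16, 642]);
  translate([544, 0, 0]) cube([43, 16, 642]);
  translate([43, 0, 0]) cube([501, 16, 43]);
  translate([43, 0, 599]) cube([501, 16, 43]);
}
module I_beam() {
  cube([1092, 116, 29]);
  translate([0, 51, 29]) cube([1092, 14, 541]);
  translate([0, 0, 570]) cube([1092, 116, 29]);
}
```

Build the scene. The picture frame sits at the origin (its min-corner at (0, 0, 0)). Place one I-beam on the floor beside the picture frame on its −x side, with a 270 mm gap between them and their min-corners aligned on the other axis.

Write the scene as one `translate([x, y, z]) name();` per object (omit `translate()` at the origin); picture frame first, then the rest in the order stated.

picture_frame();
translate([-1362, 0, 0]) I_beam();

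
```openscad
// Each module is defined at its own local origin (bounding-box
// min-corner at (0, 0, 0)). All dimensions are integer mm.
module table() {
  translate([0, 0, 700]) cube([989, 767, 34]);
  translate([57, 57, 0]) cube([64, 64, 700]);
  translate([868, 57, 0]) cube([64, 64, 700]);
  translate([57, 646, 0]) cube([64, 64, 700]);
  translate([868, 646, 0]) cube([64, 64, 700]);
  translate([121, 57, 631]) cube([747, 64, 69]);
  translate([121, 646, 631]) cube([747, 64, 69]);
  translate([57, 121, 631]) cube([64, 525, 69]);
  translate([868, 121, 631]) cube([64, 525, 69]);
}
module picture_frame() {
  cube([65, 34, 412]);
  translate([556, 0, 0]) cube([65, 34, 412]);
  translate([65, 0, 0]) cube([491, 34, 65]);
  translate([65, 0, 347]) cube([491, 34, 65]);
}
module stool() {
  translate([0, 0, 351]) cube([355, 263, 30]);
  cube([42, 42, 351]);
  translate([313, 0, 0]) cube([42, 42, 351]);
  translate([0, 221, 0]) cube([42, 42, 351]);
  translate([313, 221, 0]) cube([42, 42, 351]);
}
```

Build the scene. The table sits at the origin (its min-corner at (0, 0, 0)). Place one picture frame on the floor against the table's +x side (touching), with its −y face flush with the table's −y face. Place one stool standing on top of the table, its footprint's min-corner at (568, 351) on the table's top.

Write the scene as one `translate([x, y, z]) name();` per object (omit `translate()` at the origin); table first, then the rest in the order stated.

table();
translate([989, 0, 0]) picture_frame();
translate([568, 351, 734]) stool();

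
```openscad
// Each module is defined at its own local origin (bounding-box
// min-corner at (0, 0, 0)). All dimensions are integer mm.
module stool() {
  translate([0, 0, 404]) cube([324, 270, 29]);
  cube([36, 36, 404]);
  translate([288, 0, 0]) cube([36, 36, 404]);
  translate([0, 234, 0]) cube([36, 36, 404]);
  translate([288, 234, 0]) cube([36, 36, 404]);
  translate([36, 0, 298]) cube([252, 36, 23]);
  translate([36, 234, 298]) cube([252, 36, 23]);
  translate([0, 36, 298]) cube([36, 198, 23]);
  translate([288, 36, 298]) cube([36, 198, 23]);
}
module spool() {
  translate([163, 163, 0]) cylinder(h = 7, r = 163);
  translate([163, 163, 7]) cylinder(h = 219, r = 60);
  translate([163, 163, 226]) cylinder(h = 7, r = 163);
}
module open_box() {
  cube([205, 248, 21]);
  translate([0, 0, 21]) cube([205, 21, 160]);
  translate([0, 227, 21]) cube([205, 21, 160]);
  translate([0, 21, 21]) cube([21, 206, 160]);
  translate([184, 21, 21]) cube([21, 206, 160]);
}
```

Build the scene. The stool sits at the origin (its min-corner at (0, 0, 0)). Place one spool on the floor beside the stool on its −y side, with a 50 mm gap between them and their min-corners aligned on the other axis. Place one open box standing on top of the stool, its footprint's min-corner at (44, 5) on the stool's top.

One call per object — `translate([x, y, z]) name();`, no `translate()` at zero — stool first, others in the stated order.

stool();
translate([0, -376, 0]) spool();
translate([44, 5, 433]) open_box();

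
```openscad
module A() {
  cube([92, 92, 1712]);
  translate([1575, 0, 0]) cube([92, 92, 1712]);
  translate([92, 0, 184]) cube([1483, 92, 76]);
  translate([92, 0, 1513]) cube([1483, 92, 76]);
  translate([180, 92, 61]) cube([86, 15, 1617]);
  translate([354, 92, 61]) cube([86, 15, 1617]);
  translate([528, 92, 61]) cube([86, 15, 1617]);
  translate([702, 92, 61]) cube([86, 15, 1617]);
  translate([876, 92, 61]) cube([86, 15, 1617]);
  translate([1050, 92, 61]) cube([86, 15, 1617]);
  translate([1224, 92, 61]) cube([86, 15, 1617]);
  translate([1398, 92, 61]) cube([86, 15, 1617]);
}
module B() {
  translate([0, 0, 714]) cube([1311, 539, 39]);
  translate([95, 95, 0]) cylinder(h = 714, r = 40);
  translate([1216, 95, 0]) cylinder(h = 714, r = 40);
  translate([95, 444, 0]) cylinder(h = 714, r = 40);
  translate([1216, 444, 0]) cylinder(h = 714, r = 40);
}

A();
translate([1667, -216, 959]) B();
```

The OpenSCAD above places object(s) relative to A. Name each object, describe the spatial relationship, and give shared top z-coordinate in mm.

Both tops at z = 1712 mm.

A is a fence section. B is a table. The table is beside the fence section with their tops flush at z = 1712. The shared top z-coordinate is 1712 mm.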